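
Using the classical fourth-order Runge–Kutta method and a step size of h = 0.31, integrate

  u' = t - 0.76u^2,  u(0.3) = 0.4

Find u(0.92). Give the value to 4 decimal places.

RK4: k1 = f(t_n, u_n); k2 = f(t_n + h/2, u_n + (h/2)·k1); k3 = f(t_n + h/2, u_n + (h/2)·k2); k4 = f(t_n + h, u_n + h·k3); u_{n+1} = u_n + (h/6)·(k1 + 2k2 + 2k3 + k4).
t=0.300000, u=0.400000:
  k1 = f(0.300000, 0.400000) = 0.178400
  k2 = f(0.455000, 0.427652) = 0.316006
  k3 = f(0.455000, 0.448981) = 0.301796
  k4 = f(0.610000, 0.493557) = 0.424865
  u ← 0.400000 + (0.31/6)·(k1 + 2k2 + 2k3 + k4) = 0.495008
t=0.610000, u=0.495008:
  k1 = f(0.610000, 0.495008) = 0.423775
  k2 = f(0.765000, 0.560693) = 0.526073
  k3 = f(0.765000, 0.576550) = 0.512369
  k4 = f(0.920000, 0.653843) = 0.595092
  u ← 0.495008 + (0.31/6)·(k1 + 2k2 + 2k3 + k4) = 0.654955
u(0.92) ≈ 0.6550

0.6550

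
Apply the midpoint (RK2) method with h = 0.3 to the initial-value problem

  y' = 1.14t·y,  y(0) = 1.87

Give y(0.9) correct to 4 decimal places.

2.9300

Midpoint: k1 = f(t_n, y_n); k2 = f(t_n + h/2, y_n + (h/2)·k1); y_{n+1} = y_n + h·k2.
t=0.000000, y=1.870000:
  k1 = f(0.000000, 1.870000) = 0.000000
  k2 = f(0.150000, 1.870000) = 0.319770
  y ← 1.870000 + 0.3·0.319770 = 1.965931
t=0.300000, y=1.965931:
  k1 = f(0.300000, 1.965931) = 0.672348
  k2 = f(0.450000, 2.066783) = 1.060260
  y ← 1.965931 + 0.3·1.060260 = 2.284009
t=0.600000, y=2.284009:
  k1 = f(0.600000, 2.284009) = 1.562262
  k2 = f(0.750000, 2.518348) = 2.153188
  y ← 2.284009 + 0.3·2.153188 = 2.929965
y(0.9) ≈ 2.9300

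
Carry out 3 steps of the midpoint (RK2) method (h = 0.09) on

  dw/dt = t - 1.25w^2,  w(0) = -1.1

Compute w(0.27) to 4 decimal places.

-1.6857

Midpoint: k1 = f(t_n, w_n); k2 = f(t_n + h/2, w_n + (h/2)·k1); w_{n+1} = w_n + h·k2.
t=0.000000, w=-1.100000:
  k1 = f(0.000000, -1.100000) = -1.512500
  k2 = f(0.045000, -1.168063) = -1.660463
  w ← -1.100000 + 0.09·(-1.660463) = -1.249442
t=0.090000, w=-1.249442:
  k1 = f(0.090000, -1.249442) = -1.861380
  k2 = f(0.135000, -1.333204) = -2.086790
  w ← -1.249442 + 0.09·(-2.086790) = -1.437253
t=0.180000, w=-1.437253:
  k1 = f(0.180000, -1.437253) = -2.402119
  k2 = f(0.225000, -1.545348) = -2.760126
  w ← -1.437253 + 0.09·(-2.760126) = -1.685664
w(0.27) ≈ -1.6857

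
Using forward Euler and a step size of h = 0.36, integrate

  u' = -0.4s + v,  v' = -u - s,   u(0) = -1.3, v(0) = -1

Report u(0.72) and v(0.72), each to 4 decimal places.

-1.9034, -0.0640

Euler on (u,v): u_{n+1} = u_n + h·u', v_{n+1} = v_n + h·v'.
0.000000: (-1.300000, -1.000000); f=(-1.000000, 1.300000) → (-1.660000, -0.532000)
0.360000: (-1.660000, -0.532000); f=(-0.676000, 1.300000) → (-1.903360, -0.064000)
(u(0.72), v(0.72)) ≈ (-1.9034, -0.0640)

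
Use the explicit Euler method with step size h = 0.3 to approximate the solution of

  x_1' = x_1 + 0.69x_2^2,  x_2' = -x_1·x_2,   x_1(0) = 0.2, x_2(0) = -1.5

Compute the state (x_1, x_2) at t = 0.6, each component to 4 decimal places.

Euler on (x_1,x_2): x_1_{n+1} = x_1_n + h·x_1', x_2_{n+1} = x_2_n + h·x_2'.
0.000000: (0.200000, -1.500000); f=(1.752500, 0.300000) → (0.725750, -1.410000)
0.300000: (0.725750, -1.410000); f=(2.097539, 1.023307) → (1.355012, -1.103008)
(x_1(0.6), x_2(0.6)) ≈ (1.3550, -1.1030)

1.3550, -1.1030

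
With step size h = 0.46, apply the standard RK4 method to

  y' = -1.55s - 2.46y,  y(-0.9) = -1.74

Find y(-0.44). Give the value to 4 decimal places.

RK4: k1 = f(s_n, y_n); k2 = f(s_n + h/2, y_n + (h/2)·k1); k3 = f(s_n + h/2, y_n + (h/2)·k2); k4 = f(s_n + h, y_n + h·k3); y_{n+1} = y_n + (h/6)·(k1 + 2k2 + 2k3 + k4).
s=-0.900000, y=-1.740000:
  k1 = f(-0.900000, -1.740000) = 5.675400
  k2 = f(-0.670000, -0.434658) = 2.107759
  k3 = f(-0.670000, -1.255216) = 4.126330
  k4 = f(-0.440000, 0.158112) = 0.293045
  y ← -1.740000 + (0.46/6)·(k1 + 2k2 + 2k3 + k4) = -0.326526
y(-0.44) ≈ -0.3265

-0.3265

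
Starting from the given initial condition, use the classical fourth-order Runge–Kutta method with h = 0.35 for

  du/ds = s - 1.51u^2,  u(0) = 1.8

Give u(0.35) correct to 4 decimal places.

RK4: k1 = f(s_n, u_n); k2 = f(s_n + h/2, u_n + (h/2)·k1); k3 = f(s_n + h/2, u_n + (h/2)·k2); k4 = f(s_n + h, u_n + h·k3); u_{n+1} = u_n + (h/6)·(k1 + 2k2 + 2k3 + k4).
s=0.000000, u=1.800000:
  k1 = f(0.000000, 1.800000) = -4.892400
  k2 = f(0.175000, 0.943830) = -1.170131
  k3 = f(0.175000, 1.595227) = -3.667572
  k4 = f(0.350000, 0.516350) = -0.052592
  u ← 1.800000 + (0.35/6)·(k1 + 2k2 + 2k3 + k4) = 0.947144
u(0.35) ≈ 0.9471

0.9471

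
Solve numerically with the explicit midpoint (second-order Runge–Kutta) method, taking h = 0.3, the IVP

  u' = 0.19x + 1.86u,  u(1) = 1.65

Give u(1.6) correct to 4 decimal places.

5.0885

Midpoint: k1 = f(x_n, u_n); k2 = f(x_n + h/2, u_n + (h/2)·k1); u_{n+1} = u_n + h·k2.
x=1.000000, u=1.650000:
  k1 = f(1.000000, 1.650000) = 3.259000
  k2 = f(1.150000, 2.138850) = 4.196761
  u ← 1.650000 + 0.3·4.196761 = 2.909028
x=1.300000, u=2.909028:
  k1 = f(1.300000, 2.909028) = 5.657793
  k2 = f(1.450000, 3.757697) = 7.264817
  u ← 2.909028 + 0.3·7.264817 = 5.088473
u(1.6) ≈ 5.0885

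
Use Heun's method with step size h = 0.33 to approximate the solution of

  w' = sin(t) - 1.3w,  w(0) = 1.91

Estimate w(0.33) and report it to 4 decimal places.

Heun: k1 = f(t_n, w_n); k2 = f(t_n + h, w_n + h·k1); w_{n+1} = w_n + (h/2)·(k1 + k2).
t=0.000000, w=1.910000:
  k1 = f(0.000000, 1.910000) = -2.483000
  k2 = f(0.330000, 1.090610) = -1.093750
  w ← 1.910000 + (0.33/2)·(-2.483000 + (-1.093750)) = 1.319836
w(0.33) ≈ 1.3198

1.3198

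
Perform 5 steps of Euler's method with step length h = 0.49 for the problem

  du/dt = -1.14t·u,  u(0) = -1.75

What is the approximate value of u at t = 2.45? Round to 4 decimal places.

0.0098

Euler: u_{n+1} = u_n + h·f(t_n, u_n).
t=0.000000, u=-1.750000: f=0.000000 → u ← -1.750000 + 0.49·0.000000 = -1.750000
t=0.490000, u=-1.750000: f=0.977550 → u ← -1.750000 + 0.49·0.977550 = -1.271000
t=0.980000, u=-1.271000: f=1.419962 → u ← -1.271000 + 0.49·1.419962 = -0.575219
t=1.470000, u=-0.575219: f=0.963952 → u ← -0.575219 + 0.49·0.963952 = -0.102883
t=1.960000, u=-0.102883: f=0.229881 → u ← -0.102883 + 0.49·0.229881 = 0.009759
u(2.45) ≈ 0.0098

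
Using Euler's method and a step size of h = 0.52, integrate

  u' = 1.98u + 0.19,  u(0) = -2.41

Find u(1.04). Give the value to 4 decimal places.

Euler: u_{n+1} = u_n + h·f(x_n, u_n).
x=0.000000, u=-2.410000: f=-4.581800 → u ← -2.410000 + 0.52·(-4.581800) = -4.792536
x=0.520000, u=-4.792536: f=-9.299221 → u ← -4.792536 + 0.52·(-9.299221) = -9.628131
u(1.04) ≈ -9.6281

-9.6281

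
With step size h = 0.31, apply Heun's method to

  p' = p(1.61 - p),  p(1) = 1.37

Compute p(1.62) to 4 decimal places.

Heun: k1 = f(x_n, p_n); k2 = f(x_n + h, p_n + h·k1); p_{n+1} = p_n + (h/2)·(k1 + k2).
x=1.000000, p=1.370000:
  k1 = f(1.000000, 1.370000) = 0.328800
  k2 = f(1.310000, 1.471928) = 0.203232
  p ← 1.370000 + (0.31/2)·(0.328800 + 0.203232) = 1.452465
x=1.310000, p=1.452465:
  k1 = f(1.310000, 1.452465) = 0.228814
  k2 = f(1.620000, 1.523397) = 0.131930
  p ← 1.452465 + (0.31/2)·(0.228814 + 0.131930) = 1.508380
p(1.62) ≈ 1.5084

1.5084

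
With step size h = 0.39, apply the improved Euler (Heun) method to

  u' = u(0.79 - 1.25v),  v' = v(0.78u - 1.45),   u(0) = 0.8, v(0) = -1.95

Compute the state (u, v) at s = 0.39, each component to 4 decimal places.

Heun on (u,v): k1 = f(s_n, state_n); k2 = f(s_n + h, state_n + h·k1); state_{n+1} = state_n + (h/2)·(k1 + k2).
0.000000: (0.800000, -1.950000)
  k1 = (2.582000, 1.610700)
  predictor → (1.806980, -1.321827)
  k2 = (4.413158, 0.053607)
  → (2.164056, -1.625460)
(u(0.39), v(0.39)) ≈ (2.1641, -1.6255)

2.1641, -1.6255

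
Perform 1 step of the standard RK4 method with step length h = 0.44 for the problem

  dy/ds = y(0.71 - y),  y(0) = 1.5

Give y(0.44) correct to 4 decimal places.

RK4: k1 = f(s_n, y_n); k2 = f(s_n + h/2, y_n + (h/2)·k1); k3 = f(s_n + h/2, y_n + (h/2)·k2); k4 = f(s_n + h, y_n + h·k3); y_{n+1} = y_n + (h/6)·(k1 + 2k2 + 2k3 + k4).
s=0.000000, y=1.500000:
  k1 = f(0.000000, 1.500000) = -1.185000
  k2 = f(0.220000, 1.239300) = -0.655961
  k3 = f(0.220000, 1.355688) = -0.875352
  k4 = f(0.440000, 1.114845) = -0.451339
  y ← 1.500000 + (0.44/6)·(k1 + 2k2 + 2k3 + k4) = 1.155409
y(0.44) ≈ 1.1554

1.1554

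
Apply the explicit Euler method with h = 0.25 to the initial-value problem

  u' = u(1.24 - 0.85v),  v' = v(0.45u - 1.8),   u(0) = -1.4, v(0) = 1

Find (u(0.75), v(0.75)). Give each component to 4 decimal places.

Euler on (u,v): u_{n+1} = u_n + h·u', v_{n+1} = v_n + h·v'.
0.000000: (-1.400000, 1.000000); f=(-0.546000, -2.430000) → (-1.536500, 0.392500)
0.250000: (-1.536500, 0.392500); f=(-1.392645, -0.977884) → (-1.884661, 0.148029)
0.500000: (-1.884661, 0.148029); f=(-2.099843, -0.391995) → (-2.409622, 0.050030)
(u(0.75), v(0.75)) ≈ (-2.4096, 0.0500)

-2.4096, 0.0500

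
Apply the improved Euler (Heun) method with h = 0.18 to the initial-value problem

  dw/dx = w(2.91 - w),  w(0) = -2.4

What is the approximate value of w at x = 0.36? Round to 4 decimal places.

Heun: k1 = f(x_n, w_n); k2 = f(x_n + h, w_n + h·k1); w_{n+1} = w_n + (h/2)·(k1 + k2).
x=0.000000, w=-2.400000:
  k1 = f(0.000000, -2.400000) = -12.744000
  k2 = f(0.180000, -4.693920) = -35.692192
  w ← -2.400000 + (0.18/2)·(-12.744000 + (-35.692192)) = -6.759257
x=0.180000, w=-6.759257:
  k1 = f(0.180000, -6.759257) = -65.356998
  k2 = f(0.360000, -18.523517) = -397.024113
  w ← -6.759257 + (0.18/2)·(-65.356998 + (-397.024113)) = -48.373557
w(0.36) ≈ -48.3736

-48.3736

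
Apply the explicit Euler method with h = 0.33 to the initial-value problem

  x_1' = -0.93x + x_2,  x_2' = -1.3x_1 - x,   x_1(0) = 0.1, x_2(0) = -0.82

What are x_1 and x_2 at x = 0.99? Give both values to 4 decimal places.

Euler on (x_1,x_2): x_1_{n+1} = x_1_n + h·x_1', x_2_{n+1} = x_2_n + h·x_2'.
0.000000: (0.100000, -0.820000); f=(-0.820000, -0.130000) → (-0.170600, -0.862900)
0.330000: (-0.170600, -0.862900); f=(-1.169800, -0.108220) → (-0.556634, -0.898613)
0.660000: (-0.556634, -0.898613); f=(-1.512413, 0.063624) → (-1.055730, -0.877617)
(x_1(0.99), x_2(0.99)) ≈ (-1.0557, -0.8776)

-1.0557, -0.8776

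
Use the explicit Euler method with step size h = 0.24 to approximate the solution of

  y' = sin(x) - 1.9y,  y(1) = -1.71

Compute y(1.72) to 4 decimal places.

0.1470

Euler: y_{n+1} = y_n + h·f(x_n, y_n).
x=1.000000, y=-1.710000: f=4.090471 → y ← -1.710000 + 0.24·4.090471 = -0.728287
x=1.240000, y=-0.728287: f=2.329529 → y ← -0.728287 + 0.24·2.329529 = -0.169200
x=1.480000, y=-0.169200: f=1.317361 → y ← -0.169200 + 0.24·1.317361 = 0.146967
y(1.72) ≈ 0.1470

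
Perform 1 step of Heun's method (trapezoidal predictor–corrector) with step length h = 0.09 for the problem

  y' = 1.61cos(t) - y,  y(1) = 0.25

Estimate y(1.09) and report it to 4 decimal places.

Heun: k1 = f(t_n, y_n); k2 = f(t_n + h, y_n + h·k1); y_{n+1} = y_n + (h/2)·(k1 + k2).
t=1.000000, y=0.250000:
  k1 = f(1.000000, 0.250000) = 0.619887
  k2 = f(1.090000, 0.305790) = 0.438812
  y ← 0.250000 + (0.09/2)·(0.619887 + 0.438812) = 0.297641
y(1.09) ≈ 0.2976

0.2976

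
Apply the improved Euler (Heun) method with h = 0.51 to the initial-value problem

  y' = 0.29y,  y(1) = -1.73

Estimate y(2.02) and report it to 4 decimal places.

Heun: k1 = f(t_n, y_n); k2 = f(t_n + h, y_n + h·k1); y_{n+1} = y_n + (h/2)·(k1 + k2).
t=1.000000, y=-1.730000:
  k1 = f(1.000000, -1.730000) = -0.501700
  k2 = f(1.510000, -1.985867) = -0.575901
  y ← -1.730000 + (0.51/2)·(-0.501700 + (-0.575901)) = -2.004788
t=1.510000, y=-2.004788:
  k1 = f(1.510000, -2.004788) = -0.581389
  k2 = f(2.020000, -2.301297) = -0.667376
  y ← -2.004788 + (0.51/2)·(-0.581389 + (-0.667376)) = -2.323223
y(2.02) ≈ -2.3232

-2.3232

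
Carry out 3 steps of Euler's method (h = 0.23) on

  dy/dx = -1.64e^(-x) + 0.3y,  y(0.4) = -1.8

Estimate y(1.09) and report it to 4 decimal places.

Euler: y_{n+1} = y_n + h·f(x_n, y_n).
x=0.400000, y=-1.800000: f=-1.639325 → y ← -1.800000 + 0.23·(-1.639325) = -2.177045
x=0.630000, y=-2.177045: f=-1.526564 → y ← -2.177045 + 0.23·(-1.526564) = -2.528154
x=0.860000, y=-2.528154: f=-1.452432 → y ← -2.528154 + 0.23·(-1.452432) = -2.862214
y(1.09) ≈ -2.8622

-2.8622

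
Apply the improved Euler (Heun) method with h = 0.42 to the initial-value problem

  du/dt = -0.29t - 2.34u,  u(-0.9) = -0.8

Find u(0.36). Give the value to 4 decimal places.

Heun: k1 = f(t_n, u_n); k2 = f(t_n + h, u_n + h·k1); u_{n+1} = u_n + (h/2)·(k1 + k2).
t=-0.900000, u=-0.800000:
  k1 = f(-0.900000, -0.800000) = 2.133000
  k2 = f(-0.480000, 0.095860) = -0.085112
  u ← -0.800000 + (0.42/2)·(2.133000 + (-0.085112)) = -0.369944
t=-0.480000, u=-0.369944:
  k1 = f(-0.480000, -0.369944) = 1.004868
  k2 = f(-0.060000, 0.052101) = -0.104516
  u ← -0.369944 + (0.42/2)·(1.004868 + (-0.104516)) = -0.180870
t=-0.060000, u=-0.180870:
  k1 = f(-0.060000, -0.180870) = 0.440635
  k2 = f(0.360000, 0.004197) = -0.114221
  u ← -0.180870 + (0.42/2)·(0.440635 + (-0.114221)) = -0.112323
u(0.36) ≈ -0.1123

-0.1123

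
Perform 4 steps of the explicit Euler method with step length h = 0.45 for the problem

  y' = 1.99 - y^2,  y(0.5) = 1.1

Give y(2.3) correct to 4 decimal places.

1.4098

Euler: y_{n+1} = y_n + h·f(t_n, y_n).
t=0.500000, y=1.100000: f=0.780000 → y ← 1.100000 + 0.45·0.780000 = 1.451000
t=0.950000, y=1.451000: f=-0.115401 → y ← 1.451000 + 0.45·(-0.115401) = 1.399070
t=1.400000, y=1.399070: f=0.032604 → y ← 1.399070 + 0.45·0.032604 = 1.413742
t=1.850000, y=1.413742: f=-0.008665 → y ← 1.413742 + 0.45·(-0.008665) = 1.409842
y(2.3) ≈ 1.4098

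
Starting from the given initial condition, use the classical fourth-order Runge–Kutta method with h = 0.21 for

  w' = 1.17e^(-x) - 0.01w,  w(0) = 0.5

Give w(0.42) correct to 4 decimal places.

RK4: k1 = f(x_n, w_n); k2 = f(x_n + h/2, w_n + (h/2)·k1); k3 = f(x_n + h/2, w_n + (h/2)·k2); k4 = f(x_n + h, w_n + h·k3); w_{n+1} = w_n + (h/6)·(k1 + 2k2 + 2k3 + k4).
x=0.000000, w=0.500000:
  k1 = f(0.000000, 0.500000) = 1.165000
  k2 = f(0.105000, 0.622325) = 1.047156
  k3 = f(0.105000, 0.609951) = 1.047280
  k4 = f(0.210000, 0.719929) = 0.941184
  w ← 0.500000 + (0.21/6)·(k1 + 2k2 + 2k3 + k4) = 0.720327
x=0.210000, w=0.720327:
  k1 = f(0.210000, 0.720327) = 0.941180
  k2 = f(0.315000, 0.819151) = 0.845661
  k3 = f(0.315000, 0.809121) = 0.845762
  k4 = f(0.420000, 0.897937) = 0.759765
  w ← 0.720327 + (0.21/6)·(k1 + 2k2 + 2k3 + k4) = 0.898260
w(0.42) ≈ 0.8983

0.8983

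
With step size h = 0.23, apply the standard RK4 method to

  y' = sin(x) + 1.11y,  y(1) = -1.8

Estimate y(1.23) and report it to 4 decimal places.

-2.0893

RK4: k1 = f(x_n, y_n); k2 = f(x_n + h/2, y_n + (h/2)·k1); k3 = f(x_n + h/2, y_n + (h/2)·k2); k4 = f(x_n + h, y_n + h·k3); y_{n+1} = y_n + (h/6)·(k1 + 2k2 + 2k3 + k4).
x=1.000000, y=-1.800000:
  k1 = f(1.000000, -1.800000) = -1.156529
  k2 = f(1.115000, -1.933001) = -1.247720
  k3 = f(1.115000, -1.943488) = -1.259361
  k4 = f(1.230000, -2.089653) = -1.377026
  y ← -1.800000 + (0.23/6)·(k1 + 2k2 + 2k3 + k4) = -2.089329
y(1.23) ≈ -2.0893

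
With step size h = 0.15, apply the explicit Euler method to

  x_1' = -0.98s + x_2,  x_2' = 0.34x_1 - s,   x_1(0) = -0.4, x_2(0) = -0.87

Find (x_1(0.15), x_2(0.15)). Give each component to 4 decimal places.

-0.5305, -0.8904

Euler on (x_1,x_2): x_1_{n+1} = x_1_n + h·x_1', x_2_{n+1} = x_2_n + h·x_2'.
0.000000: (-0.400000, -0.870000); f=(-0.870000, -0.136000) → (-0.530500, -0.890400)
(x_1(0.15), x_2(0.15)) ≈ (-0.5305, -0.8904)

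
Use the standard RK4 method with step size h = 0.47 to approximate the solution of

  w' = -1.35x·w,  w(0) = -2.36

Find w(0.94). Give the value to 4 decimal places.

RK4: k1 = f(x_n, w_n); k2 = f(x_n + h/2, w_n + (h/2)·k1); k3 = f(x_n + h/2, w_n + (h/2)·k2); k4 = f(x_n + h, w_n + h·k3); w_{n+1} = w_n + (h/6)·(k1 + 2k2 + 2k3 + k4).
x=0.000000, w=-2.360000:
  k1 = f(0.000000, -2.360000) = 0.000000
  k2 = f(0.235000, -2.360000) = 0.748710
  k3 = f(0.235000, -2.184053) = 0.692891
  k4 = f(0.470000, -2.034341) = 1.290790
  w ← -2.360000 + (0.47/6)·(k1 + 2k2 + 2k3 + k4) = -2.033037
x=0.470000, w=-2.033037:
  k1 = f(0.470000, -2.033037) = 1.289962
  k2 = f(0.705000, -1.729896) = 1.646429
  k3 = f(0.705000, -1.646127) = 1.566701
  k4 = f(0.940000, -1.296688) = 1.645497
  w ← -2.033037 + (0.47/6)·(k1 + 2k2 + 2k3 + k4) = -1.299703
w(0.94) ≈ -1.2997

-1.2997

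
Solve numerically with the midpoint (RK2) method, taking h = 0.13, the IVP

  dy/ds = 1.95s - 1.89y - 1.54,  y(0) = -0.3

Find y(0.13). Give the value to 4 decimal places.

-0.3945

Midpoint: k1 = f(s_n, y_n); k2 = f(s_n + h/2, y_n + (h/2)·k1); y_{n+1} = y_n + h·k2.
s=0.000000, y=-0.300000:
  k1 = f(0.000000, -0.300000) = -0.973000
  k2 = f(0.065000, -0.363245) = -0.726717
  y ← -0.300000 + 0.13·(-0.726717) = -0.394473
y(0.13) ≈ -0.3945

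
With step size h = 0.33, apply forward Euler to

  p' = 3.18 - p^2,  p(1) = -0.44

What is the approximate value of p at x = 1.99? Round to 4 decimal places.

1.8069

Euler: p_{n+1} = p_n + h·f(x_n, p_n).
x=1.000000, p=-0.440000: f=2.986400 → p ← -0.440000 + 0.33·2.986400 = 0.545512
x=1.330000, p=0.545512: f=2.882417 → p ← 0.545512 + 0.33·2.882417 = 1.496709
x=1.660000, p=1.496709: f=0.939861 → p ← 1.496709 + 0.33·0.939861 = 1.806864
p(1.99) ≈ 1.8069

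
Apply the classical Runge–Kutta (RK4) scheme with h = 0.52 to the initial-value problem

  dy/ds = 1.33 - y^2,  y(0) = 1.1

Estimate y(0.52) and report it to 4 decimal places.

RK4: k1 = f(s_n, y_n); k2 = f(s_n + h/2, y_n + (h/2)·k1); k3 = f(s_n + h/2, y_n + (h/2)·k2); k4 = f(s_n + h, y_n + h·k3); y_{n+1} = y_n + (h/6)·(k1 + 2k2 + 2k3 + k4).
s=0.000000, y=1.100000:
  k1 = f(0.000000, 1.100000) = 0.120000
  k2 = f(0.260000, 1.131200) = 0.050387
  k3 = f(0.260000, 1.113101) = 0.091007
  k4 = f(0.520000, 1.147324) = 0.013648
  y ← 1.100000 + (0.52/6)·(k1 + 2k2 + 2k3 + k4) = 1.136091
y(0.52) ≈ 1.1361

1.1361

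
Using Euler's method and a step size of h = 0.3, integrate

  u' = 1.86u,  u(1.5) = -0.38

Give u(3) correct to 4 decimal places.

-3.4884

Euler: u_{n+1} = u_n + h·f(s_n, u_n).
s=1.500000, u=-0.380000: f=-0.706800 → u ← -0.380000 + 0.3·(-0.706800) = -0.592040
s=1.800000, u=-0.592040: f=-1.101194 → u ← -0.592040 + 0.3·(-1.101194) = -0.922398
s=2.100000, u=-0.922398: f=-1.715661 → u ← -0.922398 + 0.3·(-1.715661) = -1.437097
s=2.400000, u=-1.437097: f=-2.673000 → u ← -1.437097 + 0.3·(-2.673000) = -2.238996
s=2.700000, u=-2.238996: f=-4.164533 → u ← -2.238996 + 0.3·(-4.164533) = -3.488357
u(3) ≈ -3.4884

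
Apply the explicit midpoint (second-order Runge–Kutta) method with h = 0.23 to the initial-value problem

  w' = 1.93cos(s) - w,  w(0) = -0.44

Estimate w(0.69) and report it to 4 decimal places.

0.6449

Midpoint: k1 = f(s_n, w_n); k2 = f(s_n + h/2, w_n + (h/2)·k1); w_{n+1} = w_n + h·k2.
s=0.000000, w=-0.440000:
  k1 = f(0.000000, -0.440000) = 2.370000
  k2 = f(0.115000, -0.167450) = 2.084702
  w ← -0.440000 + 0.23·2.084702 = 0.039481
s=0.230000, w=0.039481:
  k1 = f(0.230000, 0.039481) = 1.839695
  k2 = f(0.345000, 0.251046) = 1.565229
  w ← 0.039481 + 0.23·1.565229 = 0.399484
s=0.460000, w=0.399484:
  k1 = f(0.460000, 0.399484) = 1.329897
  k2 = f(0.575000, 0.552422) = 1.067219
  w ← 0.399484 + 0.23·1.067219 = 0.644945
w(0.69) ≈ 0.6449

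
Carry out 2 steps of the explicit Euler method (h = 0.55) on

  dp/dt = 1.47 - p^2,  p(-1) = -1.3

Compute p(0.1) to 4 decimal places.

-1.7231

Euler: p_{n+1} = p_n + h·f(t_n, p_n).
t=-1.000000, p=-1.300000: f=-0.220000 → p ← -1.300000 + 0.55·(-0.220000) = -1.421000
t=-0.450000, p=-1.421000: f=-0.549241 → p ← -1.421000 + 0.55·(-0.549241) = -1.723083
p(0.1) ≈ -1.7231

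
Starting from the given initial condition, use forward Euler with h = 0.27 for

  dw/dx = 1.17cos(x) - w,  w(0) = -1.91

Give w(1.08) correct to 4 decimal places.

0.1583

Euler: w_{n+1} = w_n + h·f(x_n, w_n).
x=0.000000, w=-1.910000: f=3.080000 → w ← -1.910000 + 0.27·3.080000 = -1.078400
x=0.270000, w=-1.078400: f=2.206012 → w ← -1.078400 + 0.27·2.206012 = -0.482777
x=0.540000, w=-0.482777: f=1.486296 → w ← -0.482777 + 0.27·1.486296 = -0.081477
x=0.810000, w=-0.081477: f=0.888190 → w ← -0.081477 + 0.27·0.888190 = 0.158334
w(1.08) ≈ 0.1583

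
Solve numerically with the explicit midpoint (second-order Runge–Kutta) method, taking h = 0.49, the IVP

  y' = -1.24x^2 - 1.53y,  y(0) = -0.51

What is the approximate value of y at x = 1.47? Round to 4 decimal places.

Midpoint: k1 = f(x_n, y_n); k2 = f(x_n + h/2, y_n + (h/2)·k1); y_{n+1} = y_n + h·k2.
x=0.000000, y=-0.510000:
  k1 = f(0.000000, -0.510000) = 0.780300
  k2 = f(0.245000, -0.318827) = 0.413374
  y ← -0.510000 + 0.49·0.413374 = -0.307447
x=0.490000, y=-0.307447:
  k1 = f(0.490000, -0.307447) = 0.172670
  k2 = f(0.735000, -0.265143) = -0.264210
  y ← -0.307447 + 0.49·(-0.264210) = -0.436910
x=0.980000, y=-0.436910:
  k1 = f(0.980000, -0.436910) = -0.522424
  k2 = f(1.225000, -0.564904) = -0.996472
  y ← -0.436910 + 0.49·(-0.996472) = -0.925181
y(1.47) ≈ -0.9252

-0.9252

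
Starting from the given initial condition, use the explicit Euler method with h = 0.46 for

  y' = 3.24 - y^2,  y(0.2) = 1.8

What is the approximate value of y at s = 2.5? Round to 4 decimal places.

Euler: y_{n+1} = y_n + h·f(s_n, y_n).
s=0.200000, y=1.800000: f=0.000000 → y ← 1.800000 + 0.46·0.000000 = 1.800000
s=0.660000, y=1.800000: f=0.000000 → y ← 1.800000 + 0.46·0.000000 = 1.800000
s=1.120000, y=1.800000: f=0.000000 → y ← 1.800000 + 0.46·0.000000 = 1.800000
s=1.580000, y=1.800000: f=0.000000 → y ← 1.800000 + 0.46·0.000000 = 1.800000
s=2.040000, y=1.800000: f=0.000000 → y ← 1.800000 + 0.46·0.000000 = 1.800000
y(2.5) ≈ 1.8000

1.8000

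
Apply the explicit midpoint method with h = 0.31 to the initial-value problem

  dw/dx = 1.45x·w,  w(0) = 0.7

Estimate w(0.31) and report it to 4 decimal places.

0.7488

Midpoint: k1 = f(x_n, w_n); k2 = f(x_n + h/2, w_n + (h/2)·k1); w_{n+1} = w_n + h·k2.
x=0.000000, w=0.700000:
  k1 = f(0.000000, 0.700000) = 0.000000
  k2 = f(0.155000, 0.700000) = 0.157325
  w ← 0.700000 + 0.31·0.157325 = 0.748771
w(0.31) ≈ 0.7488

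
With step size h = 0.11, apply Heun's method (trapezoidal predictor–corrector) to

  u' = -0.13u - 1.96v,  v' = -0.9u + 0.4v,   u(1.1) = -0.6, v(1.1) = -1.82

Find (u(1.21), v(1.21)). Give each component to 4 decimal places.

Heun on (u,v): k1 = f(t_n, state_n); k2 = f(t_n + h, state_n + h·k1); state_{n+1} = state_n + (h/2)·(k1 + k2).
1.100000: (-0.600000, -1.820000)
  k1 = (3.645200, -0.188000)
  predictor → (-0.199028, -1.840680)
  k2 = (3.633606, -0.557147)
  → (-0.199666, -1.860983)
(u(1.21), v(1.21)) ≈ (-0.1997, -1.8610)

-0.1997, -1.8610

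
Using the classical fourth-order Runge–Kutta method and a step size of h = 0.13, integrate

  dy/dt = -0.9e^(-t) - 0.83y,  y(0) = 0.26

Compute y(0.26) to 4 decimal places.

0.0251

RK4: k1 = f(t_n, y_n); k2 = f(t_n + h/2, y_n + (h/2)·k1); k3 = f(t_n + h/2, y_n + (h/2)·k2); k4 = f(t_n + h, y_n + h·k3); y_{n+1} = y_n + (h/6)·(k1 + 2k2 + 2k3 + k4).
t=0.000000, y=0.260000:
  k1 = f(0.000000, 0.260000) = -1.115800
  k2 = f(0.065000, 0.187473) = -0.998963
  k3 = f(0.065000, 0.195067) = -1.005267
  k4 = f(0.130000, 0.129315) = -0.897618
  y ← 0.260000 + (0.13/6)·(k1 + 2k2 + 2k3 + k4) = 0.129526
t=0.130000, y=0.129526:
  k1 = f(0.130000, 0.129526) = -0.897792
  k2 = f(0.195000, 0.071169) = -0.799622
  k3 = f(0.195000, 0.077551) = -0.804918
  k4 = f(0.260000, 0.024887) = -0.714602
  y ← 0.129526 + (0.13/6)·(k1 + 2k2 + 2k3 + k4) = 0.025061
y(0.26) ≈ 0.0251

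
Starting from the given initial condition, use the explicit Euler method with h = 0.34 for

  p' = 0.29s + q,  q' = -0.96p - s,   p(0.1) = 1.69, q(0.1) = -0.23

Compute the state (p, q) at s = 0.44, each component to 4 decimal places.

Euler on (p,q): p_{n+1} = p_n + h·p', q_{n+1} = q_n + h·q'.
0.100000: (1.690000, -0.230000); f=(-0.201000, -1.722400) → (1.621660, -0.815616)
(p(0.44), q(0.44)) ≈ (1.6217, -0.8156)

1.6217, -0.8156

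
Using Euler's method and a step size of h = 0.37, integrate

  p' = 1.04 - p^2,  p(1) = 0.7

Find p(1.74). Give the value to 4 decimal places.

0.9863

Euler: p_{n+1} = p_n + h·f(x_n, p_n).
x=1.000000, p=0.700000: f=0.550000 → p ← 0.700000 + 0.37·0.550000 = 0.903500
x=1.370000, p=0.903500: f=0.223688 → p ← 0.903500 + 0.37·0.223688 = 0.986264
p(1.74) ≈ 0.9863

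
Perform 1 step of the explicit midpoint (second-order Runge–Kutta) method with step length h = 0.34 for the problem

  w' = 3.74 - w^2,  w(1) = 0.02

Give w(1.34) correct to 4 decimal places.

1.1454

Midpoint: k1 = f(x_n, w_n); k2 = f(x_n + h/2, w_n + (h/2)·k1); w_{n+1} = w_n + h·k2.
x=1.000000, w=0.020000:
  k1 = f(1.000000, 0.020000) = 3.739600
  k2 = f(1.170000, 0.655732) = 3.310016
  w ← 0.020000 + 0.34·3.310016 = 1.145405
w(1.34) ≈ 1.1454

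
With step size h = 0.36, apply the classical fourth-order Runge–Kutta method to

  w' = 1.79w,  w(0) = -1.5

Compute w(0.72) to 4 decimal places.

-5.4367

RK4: k1 = f(t_n, w_n); k2 = f(t_n + h/2, w_n + (h/2)·k1); k3 = f(t_n + h/2, w_n + (h/2)·k2); k4 = f(t_n + h, w_n + h·k3); w_{n+1} = w_n + (h/6)·(k1 + 2k2 + 2k3 + k4).
t=0.000000, w=-1.500000:
  k1 = f(0.000000, -1.500000) = -2.685000
  k2 = f(0.180000, -1.983300) = -3.550107
  k3 = f(0.180000, -2.139019) = -3.828844
  k4 = f(0.360000, -2.878384) = -5.152307
  w ← -1.500000 + (0.36/6)·(k1 + 2k2 + 2k3 + k4) = -2.855713
t=0.360000, w=-2.855713:
  k1 = f(0.360000, -2.855713) = -5.111726
  k2 = f(0.540000, -3.775823) = -6.758724
  k3 = f(0.540000, -4.072283) = -7.289386
  k4 = f(0.720000, -5.479892) = -9.809006
  w ← -2.855713 + (0.36/6)·(k1 + 2k2 + 2k3 + k4) = -5.436730
w(0.72) ≈ -5.4367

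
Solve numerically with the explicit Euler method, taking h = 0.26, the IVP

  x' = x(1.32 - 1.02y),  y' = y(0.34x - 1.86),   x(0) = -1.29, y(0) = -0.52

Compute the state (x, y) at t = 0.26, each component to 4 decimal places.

-1.9106, -0.2092

Euler on (x,y): x_{n+1} = x_n + h·x', y_{n+1} = y_n + h·y'.
0.000000: (-1.290000, -0.520000); f=(-2.387016, 1.195272) → (-1.910624, -0.209229)
(x(0.26), y(0.26)) ≈ (-1.9106, -0.2092)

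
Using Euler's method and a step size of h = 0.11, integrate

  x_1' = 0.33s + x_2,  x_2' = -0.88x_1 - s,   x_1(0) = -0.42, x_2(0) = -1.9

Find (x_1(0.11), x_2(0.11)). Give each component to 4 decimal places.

Euler on (x_1,x_2): x_1_{n+1} = x_1_n + h·x_1', x_2_{n+1} = x_2_n + h·x_2'.
0.000000: (-0.420000, -1.900000); f=(-1.900000, 0.369600) → (-0.629000, -1.859344)
(x_1(0.11), x_2(0.11)) ≈ (-0.6290, -1.8593)

-0.6290, -1.8593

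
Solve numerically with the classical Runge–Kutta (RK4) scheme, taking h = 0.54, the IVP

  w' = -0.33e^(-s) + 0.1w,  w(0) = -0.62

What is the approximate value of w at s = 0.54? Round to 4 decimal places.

RK4: k1 = f(s_n, w_n); k2 = f(s_n + h/2, w_n + (h/2)·k1); k3 = f(s_n + h/2, w_n + (h/2)·k2); k4 = f(s_n + h, w_n + h·k3); w_{n+1} = w_n + (h/6)·(k1 + 2k2 + 2k3 + k4).
s=0.000000, w=-0.620000:
  k1 = f(0.000000, -0.620000) = -0.392000
  k2 = f(0.270000, -0.725840) = -0.324499
  k3 = f(0.270000, -0.707615) = -0.322677
  k4 = f(0.540000, -0.794245) = -0.271731
  w ← -0.620000 + (0.54/6)·(k1 + 2k2 + 2k3 + k4) = -0.796228
w(0.54) ≈ -0.7962

-0.7962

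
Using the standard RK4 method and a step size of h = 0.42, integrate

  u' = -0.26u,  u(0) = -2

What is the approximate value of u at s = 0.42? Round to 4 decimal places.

RK4: k1 = f(s_n, u_n); k2 = f(s_n + h/2, u_n + (h/2)·k1); k3 = f(s_n + h/2, u_n + (h/2)·k2); k4 = f(s_n + h, u_n + h·k3); u_{n+1} = u_n + (h/6)·(k1 + 2k2 + 2k3 + k4).
s=0.000000, u=-2.000000:
  k1 = f(0.000000, -2.000000) = 0.520000
  k2 = f(0.210000, -1.890800) = 0.491608
  k3 = f(0.210000, -1.896762) = 0.493158
  k4 = f(0.420000, -1.792874) = 0.466147
  u ← -2.000000 + (0.42/6)·(k1 + 2k2 + 2k3 + k4) = -1.793102
u(0.42) ≈ -1.7931

-1.7931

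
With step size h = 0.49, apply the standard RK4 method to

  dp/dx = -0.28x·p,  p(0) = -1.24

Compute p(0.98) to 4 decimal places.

RK4: k1 = f(x_n, p_n); k2 = f(x_n + h/2, p_n + (h/2)·k1); k3 = f(x_n + h/2, p_n + (h/2)·k2); k4 = f(x_n + h, p_n + h·k3); p_{n+1} = p_n + (h/6)·(k1 + 2k2 + 2k3 + k4).
x=0.000000, p=-1.240000:
  k1 = f(0.000000, -1.240000) = 0.000000
  k2 = f(0.245000, -1.240000) = 0.085064
  k3 = f(0.245000, -1.219159) = 0.083634
  k4 = f(0.490000, -1.199019) = 0.164505
  p ← -1.240000 + (0.49/6)·(k1 + 2k2 + 2k3 + k4) = -1.199011
x=0.490000, p=-1.199011:
  k1 = f(0.490000, -1.199011) = 0.164504
  k2 = f(0.735000, -1.158708) = 0.238462
  k3 = f(0.735000, -1.140588) = 0.234733
  k4 = f(0.980000, -1.083992) = 0.297447
  p ← -1.199011 + (0.49/6)·(k1 + 2k2 + 2k3 + k4) = -1.083997
p(0.98) ≈ -1.0840

-1.0840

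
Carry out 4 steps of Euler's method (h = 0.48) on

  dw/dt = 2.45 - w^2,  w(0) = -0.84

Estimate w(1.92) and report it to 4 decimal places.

1.4960

Euler: w_{n+1} = w_n + h·f(t_n, w_n).
t=0.000000, w=-0.840000: f=1.744400 → w ← -0.840000 + 0.48·1.744400 = -0.002688
t=0.480000, w=-0.002688: f=2.449993 → w ← -0.002688 + 0.48·2.449993 = 1.173309
t=0.960000, w=1.173309: f=1.073347 → w ← 1.173309 + 0.48·1.073347 = 1.688515
t=1.440000, w=1.688515: f=-0.401083 → w ← 1.688515 + 0.48·(-0.401083) = 1.495995
w(1.92) ≈ 1.4960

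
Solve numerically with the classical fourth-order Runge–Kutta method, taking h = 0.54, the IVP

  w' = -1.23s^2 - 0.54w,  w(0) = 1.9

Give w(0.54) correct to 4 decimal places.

RK4: k1 = f(s_n, w_n); k2 = f(s_n + h/2, w_n + (h/2)·k1); k3 = f(s_n + h/2, w_n + (h/2)·k2); k4 = f(s_n + h, w_n + h·k3); w_{n+1} = w_n + (h/6)·(k1 + 2k2 + 2k3 + k4).
s=0.000000, w=1.900000:
  k1 = f(0.000000, 1.900000) = -1.026000
  k2 = f(0.270000, 1.622980) = -0.966076
  k3 = f(0.270000, 1.639159) = -0.974813
  k4 = f(0.540000, 1.373601) = -1.100413
  w ← 1.900000 + (0.54/6)·(k1 + 2k2 + 2k3 + k4) = 1.359263
w(0.54) ≈ 1.3593

1.3593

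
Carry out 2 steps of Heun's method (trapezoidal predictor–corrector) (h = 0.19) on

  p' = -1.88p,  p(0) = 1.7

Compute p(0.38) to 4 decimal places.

Heun: k1 = f(s_n, p_n); k2 = f(s_n + h, p_n + h·k1); p_{n+1} = p_n + (h/2)·(k1 + k2).
s=0.000000, p=1.700000:
  k1 = f(0.000000, 1.700000) = -3.196000
  k2 = f(0.190000, 1.092760) = -2.054389
  p ← 1.700000 + (0.19/2)·(-3.196000 + (-2.054389)) = 1.201213
s=0.190000, p=1.201213:
  k1 = f(0.190000, 1.201213) = -2.258281
  k2 = f(0.380000, 0.772140) = -1.451623
  p ← 1.201213 + (0.19/2)·(-2.258281 + (-1.451623)) = 0.848772
p(0.38) ≈ 0.8488

0.8488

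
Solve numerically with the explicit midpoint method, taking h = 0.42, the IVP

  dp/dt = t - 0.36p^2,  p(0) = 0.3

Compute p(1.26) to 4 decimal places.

0.9631

Midpoint: k1 = f(t_n, p_n); k2 = f(t_n + h/2, p_n + (h/2)·k1); p_{n+1} = p_n + h·k2.
t=0.000000, p=0.300000:
  k1 = f(0.000000, 0.300000) = -0.032400
  k2 = f(0.210000, 0.293196) = 0.179053
  p ← 0.300000 + 0.42·0.179053 = 0.375202
t=0.420000, p=0.375202:
  k1 = f(0.420000, 0.375202) = 0.369320
  k2 = f(0.630000, 0.452760) = 0.556203
  p ← 0.375202 + 0.42·0.556203 = 0.608808
t=0.840000, p=0.608808:
  k1 = f(0.840000, 0.608808) = 0.706567
  k2 = f(1.050000, 0.757187) = 0.843601
  p ← 0.608808 + 0.42·0.843601 = 0.963120
p(1.26) ≈ 0.9631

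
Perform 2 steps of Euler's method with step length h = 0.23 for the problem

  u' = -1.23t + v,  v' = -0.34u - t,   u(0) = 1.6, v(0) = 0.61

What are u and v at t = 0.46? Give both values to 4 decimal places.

1.7868, 0.2959

Euler on (u,v): u_{n+1} = u_n + h·u', v_{n+1} = v_n + h·v'.
0.000000: (1.600000, 0.610000); f=(0.610000, -0.544000) → (1.740300, 0.484880)
0.230000: (1.740300, 0.484880); f=(0.201980, -0.821702) → (1.786755, 0.295889)
(u(0.46), v(0.46)) ≈ (1.7868, 0.2959)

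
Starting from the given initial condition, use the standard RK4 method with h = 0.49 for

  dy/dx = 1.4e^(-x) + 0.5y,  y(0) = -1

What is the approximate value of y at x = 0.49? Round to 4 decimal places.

-0.6569

RK4: k1 = f(x_n, y_n); k2 = f(x_n + h/2, y_n + (h/2)·k1); k3 = f(x_n + h/2, y_n + (h/2)·k2); k4 = f(x_n + h, y_n + h·k3); y_{n+1} = y_n + (h/6)·(k1 + 2k2 + 2k3 + k4).
x=0.000000, y=-1.000000:
  k1 = f(0.000000, -1.000000) = 0.900000
  k2 = f(0.245000, -0.779500) = 0.706036
  k3 = f(0.245000, -0.827021) = 0.682276
  k4 = f(0.490000, -0.665685) = 0.524835
  y ← -1.000000 + (0.49/6)·(k1 + 2k2 + 2k3 + k4) = -0.656881
y(0.49) ≈ -0.6569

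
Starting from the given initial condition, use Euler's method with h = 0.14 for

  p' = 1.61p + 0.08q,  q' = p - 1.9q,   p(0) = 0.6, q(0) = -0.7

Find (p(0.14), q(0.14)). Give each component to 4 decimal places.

0.7274, -0.4298

Euler on (p,q): p_{n+1} = p_n + h·p', q_{n+1} = q_n + h·q'.
0.000000: (0.600000, -0.700000); f=(0.910000, 1.930000) → (0.727400, -0.429800)
(p(0.14), q(0.14)) ≈ (0.7274, -0.4298)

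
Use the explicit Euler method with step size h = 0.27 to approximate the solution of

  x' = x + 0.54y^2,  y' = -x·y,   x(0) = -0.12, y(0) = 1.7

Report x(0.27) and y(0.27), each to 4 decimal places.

0.2690, 1.7551

Euler on (x,y): x_{n+1} = x_n + h·x', y_{n+1} = y_n + h·y'.
0.000000: (-0.120000, 1.700000); f=(1.440600, 0.204000) → (0.268962, 1.755080)
(x(0.27), y(0.27)) ≈ (0.2690, 1.7551)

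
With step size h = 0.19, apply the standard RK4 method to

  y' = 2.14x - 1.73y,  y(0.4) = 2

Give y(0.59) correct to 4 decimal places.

RK4: k1 = f(x_n, y_n); k2 = f(x_n + h/2, y_n + (h/2)·k1); k3 = f(x_n + h/2, y_n + (h/2)·k2); k4 = f(x_n + h, y_n + h·k3); y_{n+1} = y_n + (h/6)·(k1 + 2k2 + 2k3 + k4).
x=0.400000, y=2.000000:
  k1 = f(0.400000, 2.000000) = -2.604000
  k2 = f(0.495000, 1.752620) = -1.972733
  k3 = f(0.495000, 1.812590) = -2.076481
  k4 = f(0.590000, 1.605469) = -1.514861
  y ← 2.000000 + (0.19/6)·(k1 + 2k2 + 2k3 + k4) = 1.613119
y(0.59) ≈ 1.6131

1.6131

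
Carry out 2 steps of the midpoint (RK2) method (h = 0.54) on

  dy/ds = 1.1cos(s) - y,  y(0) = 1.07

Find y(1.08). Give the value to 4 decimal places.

0.9143

Midpoint: k1 = f(s_n, y_n); k2 = f(s_n + h/2, y_n + (h/2)·k1); y_{n+1} = y_n + h·k2.
s=0.000000, y=1.070000:
  k1 = f(0.000000, 1.070000) = 0.030000
  k2 = f(0.270000, 1.078100) = -0.017952
  y ← 1.070000 + 0.54·(-0.017952) = 1.060306
s=0.540000, y=1.060306:
  k1 = f(0.540000, 1.060306) = -0.116826
  k2 = f(0.810000, 1.028763) = -0.270315
  y ← 1.060306 + 0.54·(-0.270315) = 0.914336
y(1.08) ≈ 0.9143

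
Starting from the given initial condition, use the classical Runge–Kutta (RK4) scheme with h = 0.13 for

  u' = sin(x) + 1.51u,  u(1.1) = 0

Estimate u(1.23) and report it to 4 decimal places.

RK4: k1 = f(x_n, u_n); k2 = f(x_n + h/2, u_n + (h/2)·k1); k3 = f(x_n + h/2, u_n + (h/2)·k2); k4 = f(x_n + h, u_n + h·k3); u_{n+1} = u_n + (h/6)·(k1 + 2k2 + 2k3 + k4).
x=1.100000, u=0.000000:
  k1 = f(1.100000, 0.000000) = 0.891207
  k2 = f(1.165000, 0.057928) = 1.006260
  k3 = f(1.165000, 0.065407) = 1.017553
  k4 = f(1.230000, 0.132282) = 1.142234
  u ← 0.000000 + (0.13/6)·(k1 + 2k2 + 2k3 + k4) = 0.131756
u(1.23) ≈ 0.1318

0.1318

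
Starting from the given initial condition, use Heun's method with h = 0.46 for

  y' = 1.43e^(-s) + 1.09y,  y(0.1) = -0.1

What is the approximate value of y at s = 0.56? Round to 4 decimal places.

0.4720

Heun: k1 = f(s_n, y_n); k2 = f(s_n + h, y_n + h·k1); y_{n+1} = y_n + (h/2)·(k1 + k2).
s=0.100000, y=-0.100000:
  k1 = f(0.100000, -0.100000) = 1.184918
  k2 = f(0.560000, 0.445062) = 1.301947
  y ← -0.100000 + (0.46/2)·(1.184918 + 1.301947) = 0.471979
y(0.56) ≈ 0.4720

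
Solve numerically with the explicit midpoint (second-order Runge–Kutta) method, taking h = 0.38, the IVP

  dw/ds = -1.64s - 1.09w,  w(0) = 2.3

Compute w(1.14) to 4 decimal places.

-0.0563

Midpoint: k1 = f(s_n, w_n); k2 = f(s_n + h/2, w_n + (h/2)·k1); w_{n+1} = w_n + h·k2.
s=0.000000, w=2.300000:
  k1 = f(0.000000, 2.300000) = -2.507000
  k2 = f(0.190000, 1.823670) = -2.299400
  w ← 2.300000 + 0.38·(-2.299400) = 1.426228
s=0.380000, w=1.426228:
  k1 = f(0.380000, 1.426228) = -2.177788
  k2 = f(0.570000, 1.012448) = -2.038368
  w ← 1.426228 + 0.38·(-2.038368) = 0.651648
s=0.760000, w=0.651648:
  k1 = f(0.760000, 0.651648) = -1.956696
  k2 = f(0.950000, 0.279876) = -1.863064
  w ← 0.651648 + 0.38·(-1.863064) = -0.056317
w(1.14) ≈ -0.0563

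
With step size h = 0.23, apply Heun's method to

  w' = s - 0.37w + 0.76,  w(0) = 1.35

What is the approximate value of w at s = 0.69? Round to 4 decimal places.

1.7293

Heun: k1 = f(s_n, w_n); k2 = f(s_n + h, w_n + h·k1); w_{n+1} = w_n + (h/2)·(k1 + k2).
s=0.000000, w=1.350000:
  k1 = f(0.000000, 1.350000) = 0.260500
  k2 = f(0.230000, 1.409915) = 0.468331
  w ← 1.350000 + (0.23/2)·(0.260500 + 0.468331) = 1.433816
s=0.230000, w=1.433816:
  k1 = f(0.230000, 1.433816) = 0.459488
  k2 = f(0.460000, 1.539498) = 0.650386
  w ← 1.433816 + (0.23/2)·(0.459488 + 0.650386) = 1.561451
s=0.460000, w=1.561451:
  k1 = f(0.460000, 1.561451) = 0.642263
  k2 = f(0.690000, 1.709172) = 0.817606
  w ← 1.561451 + (0.23/2)·(0.642263 + 0.817606) = 1.729336
w(0.69) ≈ 1.7293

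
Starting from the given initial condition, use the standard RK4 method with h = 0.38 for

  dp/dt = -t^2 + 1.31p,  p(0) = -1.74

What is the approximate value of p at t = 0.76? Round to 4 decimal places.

RK4: k1 = f(t_n, p_n); k2 = f(t_n + h/2, p_n + (h/2)·k1); k3 = f(t_n + h/2, p_n + (h/2)·k2); k4 = f(t_n + h, p_n + h·k3); p_{n+1} = p_n + (h/6)·(k1 + 2k2 + 2k3 + k4).
t=0.000000, p=-1.740000:
  k1 = f(0.000000, -1.740000) = -2.279400
  k2 = f(0.190000, -2.173086) = -2.882843
  k3 = f(0.190000, -2.287740) = -3.033040
  k4 = f(0.380000, -2.892555) = -3.933647
  p ← -1.740000 + (0.38/6)·(k1 + 2k2 + 2k3 + k4) = -2.882838
t=0.380000, p=-2.882838:
  k1 = f(0.380000, -2.882838) = -3.920918
  k2 = f(0.570000, -3.627812) = -5.077334
  k3 = f(0.570000, -3.847532) = -5.365166
  k4 = f(0.760000, -4.921601) = -7.024898
  p ← -2.882838 + (0.38/6)·(k1 + 2k2 + 2k3 + k4) = -4.898790
p(0.76) ≈ -4.8988

-4.8988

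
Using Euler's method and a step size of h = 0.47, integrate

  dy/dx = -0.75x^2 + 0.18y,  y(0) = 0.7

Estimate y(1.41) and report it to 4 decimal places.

Euler: y_{n+1} = y_n + h·f(x_n, y_n).
x=0.000000, y=0.700000: f=0.126000 → y ← 0.700000 + 0.47·0.126000 = 0.759220
x=0.470000, y=0.759220: f=-0.029015 → y ← 0.759220 + 0.47·(-0.029015) = 0.745583
x=0.940000, y=0.745583: f=-0.528495 → y ← 0.745583 + 0.47·(-0.528495) = 0.497190
y(1.41) ≈ 0.4972

0.4972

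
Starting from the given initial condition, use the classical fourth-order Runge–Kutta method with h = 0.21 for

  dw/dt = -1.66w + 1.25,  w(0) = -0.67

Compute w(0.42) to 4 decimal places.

0.0443

RK4: k1 = f(t_n, w_n); k2 = f(t_n + h/2, w_n + (h/2)·k1); k3 = f(t_n + h/2, w_n + (h/2)·k2); k4 = f(t_n + h, w_n + h·k3); w_{n+1} = w_n + (h/6)·(k1 + 2k2 + 2k3 + k4).
t=0.000000, w=-0.670000:
  k1 = f(0.000000, -0.670000) = 2.362200
  k2 = f(0.105000, -0.421969) = 1.950469
  k3 = f(0.105000, -0.465201) = 2.022233
  k4 = f(0.210000, -0.245331) = 1.657249
  w ← -0.670000 + (0.21/6)·(k1 + 2k2 + 2k3 + k4) = -0.251230
t=0.210000, w=-0.251230:
  k1 = f(0.210000, -0.251230) = 1.667042
  k2 = f(0.315000, -0.076191) = 1.376477
  k3 = f(0.315000, -0.106700) = 1.427122
  k4 = f(0.420000, 0.048466) = 1.169547
  w ← -0.251230 + (0.21/6)·(k1 + 2k2 + 2k3 + k4) = 0.044302
w(0.42) ≈ 0.0443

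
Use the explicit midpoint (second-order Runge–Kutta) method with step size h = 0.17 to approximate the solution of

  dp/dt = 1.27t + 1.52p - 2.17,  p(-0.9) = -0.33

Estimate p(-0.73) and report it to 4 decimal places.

Midpoint: k1 = f(t_n, p_n); k2 = f(t_n + h/2, p_n + (h/2)·k1); p_{n+1} = p_n + h·k2.
t=-0.900000, p=-0.330000:
  k1 = f(-0.900000, -0.330000) = -3.814600
  k2 = f(-0.815000, -0.654241) = -4.199496
  p ← -0.330000 + 0.17·(-4.199496) = -1.043914
p(-0.73) ≈ -1.0439

-1.0439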